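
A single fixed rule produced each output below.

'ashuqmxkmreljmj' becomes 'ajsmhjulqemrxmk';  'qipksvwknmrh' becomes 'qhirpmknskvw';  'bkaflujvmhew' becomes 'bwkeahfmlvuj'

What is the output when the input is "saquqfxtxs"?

Each output is the input with this applied: take characters alternately from the front and the back (1st, last, 2nd, 2nd-last, ...).
Applying that to "saquqfxtxs" gives "ssaxqtuxqf".

ssaxqtuxqf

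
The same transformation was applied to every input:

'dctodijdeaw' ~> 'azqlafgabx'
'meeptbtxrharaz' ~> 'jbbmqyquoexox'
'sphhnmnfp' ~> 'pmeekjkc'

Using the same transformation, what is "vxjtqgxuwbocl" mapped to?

Each output is the input with this applied: delete the last character, then shift every letter 3 places backward in the alphabet (wrapping around).
On "vxjtqgxuwbocl": the first step gives "vxjtqgxuwboc", and the second then gives "sugqndurtylz".

sugqndurtylz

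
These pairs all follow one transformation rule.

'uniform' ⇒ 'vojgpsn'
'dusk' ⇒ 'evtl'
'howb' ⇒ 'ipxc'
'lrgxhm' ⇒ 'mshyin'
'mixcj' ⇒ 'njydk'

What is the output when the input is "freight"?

Each output is the input with this applied: shift every letter 1 place forward in the alphabet (wrapping around).
So "freight" becomes "gsfjhiu".

gsfjhiu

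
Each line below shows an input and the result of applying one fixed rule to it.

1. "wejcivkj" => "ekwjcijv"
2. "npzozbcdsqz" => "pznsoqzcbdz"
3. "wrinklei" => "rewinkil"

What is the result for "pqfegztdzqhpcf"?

In each case the input is transformed by: swap each adjacent pair of characters (1↔2, 3↔4, ...), then take characters alternately from the front and the back (1st, last, 2nd, 2nd-last, ...).
Starting from "pqfegztdzqhpcf": after the first operation, "qpefzgdtqzphfc"; after the second, "qcpfehfpzzgqdt".
(Check on "wrinklei": → "rwnilkie" → "rewinkil" ✓)

qcpfehfpzzgqdt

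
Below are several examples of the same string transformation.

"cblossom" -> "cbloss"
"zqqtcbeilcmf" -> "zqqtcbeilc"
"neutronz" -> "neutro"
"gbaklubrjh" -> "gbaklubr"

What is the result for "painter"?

paint

What's happening: delete the last 2 characters.
On "painter" that produces "paint".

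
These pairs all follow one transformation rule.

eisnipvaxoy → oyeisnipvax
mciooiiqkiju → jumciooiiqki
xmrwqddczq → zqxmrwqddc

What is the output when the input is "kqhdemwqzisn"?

snkqhdemwqzi

Rule — move the last 2 characters to the front (rotate right by 2).
Applying that to "kqhdemwqzisn" gives "snkqhdemwqzi".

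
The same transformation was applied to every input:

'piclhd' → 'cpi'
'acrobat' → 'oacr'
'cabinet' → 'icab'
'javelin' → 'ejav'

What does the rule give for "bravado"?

vbra

The transformation: delete the last 3 characters, then move the last character to the front.
Working it through for "bravado": intermediate "brav", final "vbra".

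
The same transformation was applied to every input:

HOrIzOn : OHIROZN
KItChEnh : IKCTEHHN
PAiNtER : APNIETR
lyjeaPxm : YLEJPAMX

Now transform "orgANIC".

ROAGINC

Looking at the pairs, the operation is to swap each adjacent pair of characters (1↔2, 3↔4, ...), then convert every letter to uppercase.
For "orgANIC", step one produces "roAgINC"; step two turns that into "ROAGINC".
(Check on "lyjeaPxm": → "ylejPamx" → "YLEJPAMX" ✓)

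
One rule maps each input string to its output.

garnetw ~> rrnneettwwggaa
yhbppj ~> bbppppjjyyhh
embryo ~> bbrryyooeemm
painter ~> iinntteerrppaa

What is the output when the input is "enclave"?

The transformation: move the first 2 characters to the end (rotate left by 2), then double every character.
Applying both steps to "enclave": "claveen", then "ccllaavveeeenn".

ccllaavveeeenn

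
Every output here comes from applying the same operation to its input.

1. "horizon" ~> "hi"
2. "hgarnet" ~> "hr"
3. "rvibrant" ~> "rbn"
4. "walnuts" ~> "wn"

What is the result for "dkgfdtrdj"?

dfr

The transformation: move the last character to the front, then keep one character in every 3, starting at position 2 (positions 2nd, 5th, 8th, ...).
For "dkgfdtrdj", step one produces "jdkgfdtrd"; step two turns that into "dfr".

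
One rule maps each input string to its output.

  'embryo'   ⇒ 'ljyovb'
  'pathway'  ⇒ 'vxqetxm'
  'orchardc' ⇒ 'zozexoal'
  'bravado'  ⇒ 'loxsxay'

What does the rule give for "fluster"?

oirpqbc

The transformation: shift every letter 3 places backward in the alphabet (wrapping around), then swap the first and last characters.
Applying both steps to "fluster": "cirpqbo", then "oirpqbc".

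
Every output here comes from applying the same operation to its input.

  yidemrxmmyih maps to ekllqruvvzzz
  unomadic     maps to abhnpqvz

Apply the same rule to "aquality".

dghlnnvy

Looking at the pairs, the operation is to shift every letter 13 places forward in the alphabet (wrapping around) — i.e. ROT13, then sort the characters into alphabetical order.
Applying both steps to "aquality": "ndhnyvgl", then "dghlnnvy".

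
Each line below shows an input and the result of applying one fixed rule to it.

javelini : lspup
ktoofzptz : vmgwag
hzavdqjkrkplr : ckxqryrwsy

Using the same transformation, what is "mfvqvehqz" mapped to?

In each case the input is transformed by: delete the first 3 characters, then shift every letter 7 places forward in the alphabet (wrapping around).
Working it through for "mfvqvehqz": intermediate "qvehqz", final "xcloxg".

xcloxg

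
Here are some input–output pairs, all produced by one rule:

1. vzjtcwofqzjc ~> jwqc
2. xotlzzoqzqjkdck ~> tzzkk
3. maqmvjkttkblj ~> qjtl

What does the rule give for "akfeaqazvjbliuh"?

fqvlh

In each case the input is transformed by: keep one character in every 3, starting at position 3 (positions 3rd, 6th, 9th, ...).
So "akfeaqazvjbliuh" becomes "fqvlh".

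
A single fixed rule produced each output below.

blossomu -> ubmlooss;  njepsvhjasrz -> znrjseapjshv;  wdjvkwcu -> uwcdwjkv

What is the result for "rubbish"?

What's happening: reverse the string, then take characters alternately from the front and the back (1st, last, 2nd, 2nd-last, ...).
Starting from "rubbish": after the first operation, "hsibbur"; after the second, "hrsuibb".
(Check on "wdjvkwcu": → "ucwkvjdw" → "uwcdwjkv" ✓)

hrsuibb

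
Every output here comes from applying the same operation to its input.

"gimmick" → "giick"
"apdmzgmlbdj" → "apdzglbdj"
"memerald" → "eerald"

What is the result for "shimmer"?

shier

In each case the input is transformed by: remove every "m".
For "shimmer" the result is "shier".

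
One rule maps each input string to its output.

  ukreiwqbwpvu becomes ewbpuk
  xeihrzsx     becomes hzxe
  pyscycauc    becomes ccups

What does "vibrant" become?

rnvb

What's happening: move the first 3 characters to the end (rotate left by 3), then keep every other character starting from the first (positions 1st, 3rd, 5th, ...).
Applying both steps to "vibrant": "rantvib", then "rnvb".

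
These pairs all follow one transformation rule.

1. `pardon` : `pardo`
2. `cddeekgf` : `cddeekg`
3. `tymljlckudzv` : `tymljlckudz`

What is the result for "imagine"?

The rule is to delete the last character.
Doing the same to "imagine": "imagin".

imagin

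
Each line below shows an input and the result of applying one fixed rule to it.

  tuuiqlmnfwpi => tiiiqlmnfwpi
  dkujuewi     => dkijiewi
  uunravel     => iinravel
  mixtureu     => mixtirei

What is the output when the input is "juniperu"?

jiniperi

Looking at the pairs, the operation is to replace every "u" with "i".
For "juniperu" the result is "jiniperi".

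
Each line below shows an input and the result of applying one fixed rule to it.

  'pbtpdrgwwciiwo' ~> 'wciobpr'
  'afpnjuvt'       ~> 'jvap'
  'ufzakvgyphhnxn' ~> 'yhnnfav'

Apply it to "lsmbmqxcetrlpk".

Each output is the input with this applied: swap the front and back halves of the string, then keep every other character starting from the first (positions 1st, 3rd, 5th, ...).
Starting from "lsmbmqxcetrlpk": after the first operation, "cetrlpklsmbmqx"; after the second, "ctlksbq".

ctlksbq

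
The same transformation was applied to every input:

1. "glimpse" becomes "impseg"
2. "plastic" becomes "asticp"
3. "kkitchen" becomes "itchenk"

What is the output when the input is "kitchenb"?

What's happening: move the first character to the end, then delete the first character.
Working it through for "kitchenb": intermediate "itchenbk", final "tchenbk".

tchenbk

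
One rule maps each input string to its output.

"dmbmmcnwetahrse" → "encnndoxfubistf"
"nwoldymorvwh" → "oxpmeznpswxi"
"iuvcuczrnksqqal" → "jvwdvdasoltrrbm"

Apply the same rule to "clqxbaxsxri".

The rule is to shift every letter 1 place forward in the alphabet (wrapping around).
Doing the same to "clqxbaxsxri": "dmrycbytysj".

dmrycbytysj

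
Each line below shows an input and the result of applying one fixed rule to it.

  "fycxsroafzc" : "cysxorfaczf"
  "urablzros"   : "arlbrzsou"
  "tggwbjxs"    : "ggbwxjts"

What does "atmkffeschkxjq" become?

mtfkefcskhjxaq

Each output is the input with this applied: move the first character to the end, then swap each adjacent pair of characters (1↔2, 3↔4, ...).
For "atmkffeschkxjq", step one produces "tmkffeschkxjqa"; step two turns that into "mtfkefcskhjxaq".
(Check on "tggwbjxs": → "ggwbjxst" → "ggbwxjts" ✓)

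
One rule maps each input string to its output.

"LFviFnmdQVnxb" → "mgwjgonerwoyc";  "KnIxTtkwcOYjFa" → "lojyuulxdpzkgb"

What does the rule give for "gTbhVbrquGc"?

huciwcsrvhd

The rule is to shift every letter 1 place forward in the alphabet (wrapping around), then convert every letter to lowercase.
For "gTbhVbrquGc" the result is "huciwcsrvhd".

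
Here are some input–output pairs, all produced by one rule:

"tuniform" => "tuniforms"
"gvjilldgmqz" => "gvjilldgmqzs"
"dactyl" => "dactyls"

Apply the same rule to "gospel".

gospels

What's happening: append "s".
"gospel" → "gospels".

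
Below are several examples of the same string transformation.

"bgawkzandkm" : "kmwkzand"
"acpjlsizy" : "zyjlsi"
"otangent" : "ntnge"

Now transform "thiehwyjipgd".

gdehwyjip

What's happening: delete the first 3 characters, then move the last 2 characters to the front (rotate right by 2).
For "thiehwyjipgd", step one produces "ehwyjipgd"; step two turns that into "gdehwyjip".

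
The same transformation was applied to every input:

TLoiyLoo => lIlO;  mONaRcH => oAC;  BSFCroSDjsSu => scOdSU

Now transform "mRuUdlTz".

The pattern: flip the case of every letter, then keep every other character starting from the second (positions 2nd, 4th, 6th, ...).
For "mRuUdlTz", step one produces "MrUuDLtZ"; step two turns that into "ruLZ".

ruLZ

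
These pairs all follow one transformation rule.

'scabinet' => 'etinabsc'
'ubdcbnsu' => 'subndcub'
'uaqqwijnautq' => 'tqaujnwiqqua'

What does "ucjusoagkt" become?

The rule is to reverse the string, then swap each adjacent pair of characters (1↔2, 3↔4, ...).
Working it through for "ucjusoagkt": intermediate "tkgaosujcu", final "ktagsojuuc".

ktagsojuuc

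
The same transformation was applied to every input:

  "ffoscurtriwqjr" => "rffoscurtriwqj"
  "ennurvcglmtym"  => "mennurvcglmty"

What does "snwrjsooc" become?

The rule is to move the last character to the front.
Applying that to "snwrjsooc" gives "csnwrjsoo".

csnwrjsoo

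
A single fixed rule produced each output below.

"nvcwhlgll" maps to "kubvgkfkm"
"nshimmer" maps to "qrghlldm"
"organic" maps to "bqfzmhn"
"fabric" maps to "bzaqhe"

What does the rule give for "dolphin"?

mnkoghc

Rule — shift every letter 1 place backward in the alphabet (wrapping around), then swap the first and last characters.
For "dolphin", step one produces "cnkoghm"; step two turns that into "mnkoghc".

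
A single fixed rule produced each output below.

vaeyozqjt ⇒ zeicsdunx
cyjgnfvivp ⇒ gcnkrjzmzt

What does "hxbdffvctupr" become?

lbfhjjzgxytv

Each output is the input with this applied: shift every letter 4 places forward in the alphabet (wrapping around).
"hxbdffvctupr" → "lbfhjjzgxytv".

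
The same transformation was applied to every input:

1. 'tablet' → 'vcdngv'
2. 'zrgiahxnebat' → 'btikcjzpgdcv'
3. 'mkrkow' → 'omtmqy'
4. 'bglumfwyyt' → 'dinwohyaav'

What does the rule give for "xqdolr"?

zsfqnt

In each case the input is transformed by: shift every letter 2 places forward in the alphabet (wrapping around).
"xqdolr" → "zsfqnt".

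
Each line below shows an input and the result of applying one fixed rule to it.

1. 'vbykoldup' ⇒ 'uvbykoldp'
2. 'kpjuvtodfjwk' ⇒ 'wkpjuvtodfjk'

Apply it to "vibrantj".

tvibranj

Looking at the pairs, the operation is to move the last character to the front, then swap the first and last characters.
Starting from "vibrantj": after the first operation, "jvibrant"; after the second, "tvibranj".
(Check on "vbykoldup": → "pvbykoldu" → "uvbykoldp" ✓)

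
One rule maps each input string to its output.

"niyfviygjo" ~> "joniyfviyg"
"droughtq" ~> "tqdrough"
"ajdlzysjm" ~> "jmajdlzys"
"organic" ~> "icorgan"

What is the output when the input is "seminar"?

Rule — move the last 2 characters to the front (rotate right by 2).
Doing the same to "seminar": "arsemin".

arsemin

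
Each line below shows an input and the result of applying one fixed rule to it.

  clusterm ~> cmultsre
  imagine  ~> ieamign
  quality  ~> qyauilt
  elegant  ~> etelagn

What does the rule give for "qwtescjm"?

What's happening: move the last character to the front, then swap each adjacent pair of characters (1↔2, 3↔4, ...).
Starting from "qwtescjm": after the first operation, "mqwtescj"; after the second, "qmtwsejc".

qmtwsejc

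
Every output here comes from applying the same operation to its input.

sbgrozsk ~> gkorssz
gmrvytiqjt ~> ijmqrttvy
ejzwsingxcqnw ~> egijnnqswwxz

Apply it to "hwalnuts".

hlnstuw

The pattern: sort the characters into alphabetical order, then delete the first character.
Doing the same to "hwalnuts": "hlnstuw".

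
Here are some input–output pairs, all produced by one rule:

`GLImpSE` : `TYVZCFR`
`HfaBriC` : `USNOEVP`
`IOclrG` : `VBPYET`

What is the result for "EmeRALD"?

RZRENYQ

What's happening: shift every letter 13 places forward in the alphabet (wrapping around) — i.e. ROT13, then convert every letter to uppercase.
Applying both steps to "EmeRALD": "RzrENYQ", then "RZRENYQ".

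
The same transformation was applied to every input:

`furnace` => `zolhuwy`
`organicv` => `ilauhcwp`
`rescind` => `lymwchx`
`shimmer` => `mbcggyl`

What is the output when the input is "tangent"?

nuhayhn

The pattern: shift every letter 6 places backward in the alphabet (wrapping around).
Applying that to "tangent" gives "nuhayhn".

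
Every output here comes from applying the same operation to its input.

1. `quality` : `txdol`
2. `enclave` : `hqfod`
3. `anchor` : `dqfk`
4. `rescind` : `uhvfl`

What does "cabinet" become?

fdelq

Each output is the input with this applied: delete the last 2 characters, then shift every letter 3 places forward in the alphabet (wrapping around).
Starting from "cabinet": after the first operation, "cabin"; after the second, "fdelq".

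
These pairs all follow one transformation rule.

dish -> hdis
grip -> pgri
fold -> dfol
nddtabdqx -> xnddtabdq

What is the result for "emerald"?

Each output is the input with this applied: move the last character to the front.
So "emerald" becomes "demeral".

demeral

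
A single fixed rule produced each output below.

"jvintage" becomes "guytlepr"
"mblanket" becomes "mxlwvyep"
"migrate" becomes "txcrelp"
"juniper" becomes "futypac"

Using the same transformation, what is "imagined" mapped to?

xtrlytop

Rule — swap each adjacent pair of characters (1↔2, 3↔4, ...), then shift every letter 11 places forward in the alphabet (wrapping around).
For "imagined", step one produces "miganide"; step two turns that into "xtrlytop".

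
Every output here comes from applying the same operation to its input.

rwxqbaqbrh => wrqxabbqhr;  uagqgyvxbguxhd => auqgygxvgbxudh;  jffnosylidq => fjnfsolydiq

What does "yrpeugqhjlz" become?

The transformation: swap each adjacent pair of characters (1↔2, 3↔4, ...).
"yrpeugqhjlz" → "ryepguhqljz".

ryepguhqljz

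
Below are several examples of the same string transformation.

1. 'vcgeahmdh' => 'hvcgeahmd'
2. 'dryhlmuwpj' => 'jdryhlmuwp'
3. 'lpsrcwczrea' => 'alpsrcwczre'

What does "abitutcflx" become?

Each output is the input with this applied: move the last character to the front.
So "abitutcflx" becomes "xabitutcfl".

xabitutcfl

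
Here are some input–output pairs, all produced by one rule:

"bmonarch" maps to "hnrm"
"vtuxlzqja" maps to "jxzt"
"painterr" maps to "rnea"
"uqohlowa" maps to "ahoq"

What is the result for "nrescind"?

dsir

Each output is the input with this applied: keep every other character starting from the second (positions 2nd, 4th, 6th, ...), then swap the first and last characters.
On "nrescind": the first step gives "rsid", and the second then gives "dsir".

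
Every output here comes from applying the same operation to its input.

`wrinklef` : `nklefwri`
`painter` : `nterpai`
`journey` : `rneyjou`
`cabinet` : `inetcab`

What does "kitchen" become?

chenkit

The rule is to move the first 3 characters to the end (rotate left by 3).
On "kitchen" that produces "chenkit".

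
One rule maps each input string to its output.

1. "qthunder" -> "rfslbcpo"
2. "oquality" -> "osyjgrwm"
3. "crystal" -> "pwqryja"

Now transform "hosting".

The transformation: shift every letter 2 places backward in the alphabet (wrapping around), then move the first character to the end.
Working it through for "hosting": intermediate "fmqrgle", final "mqrglef".

mqrglef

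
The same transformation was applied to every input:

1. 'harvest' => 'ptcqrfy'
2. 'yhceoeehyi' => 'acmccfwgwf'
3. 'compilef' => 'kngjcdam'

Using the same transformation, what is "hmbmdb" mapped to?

The transformation: shift every letter 2 places backward in the alphabet (wrapping around), then move the first 2 characters to the end (rotate left by 2).
"hmbmdb" → "fkzkbz" → "zkbzfk".

zkbzfk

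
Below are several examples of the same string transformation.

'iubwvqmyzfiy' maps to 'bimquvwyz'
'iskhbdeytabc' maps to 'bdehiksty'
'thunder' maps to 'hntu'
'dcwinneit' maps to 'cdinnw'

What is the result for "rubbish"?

The transformation: delete the last 3 characters, then sort the characters into alphabetical order.
Working it through for "rubbish": intermediate "rubb", final "bbru".

bbru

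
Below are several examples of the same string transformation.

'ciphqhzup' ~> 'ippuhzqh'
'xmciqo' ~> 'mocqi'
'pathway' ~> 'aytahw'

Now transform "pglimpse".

gelsipm

In each case the input is transformed by: delete the first character, then take characters alternately from the front and the back (1st, last, 2nd, 2nd-last, ...).
Doing the same to "pglimpse": "gelsipm".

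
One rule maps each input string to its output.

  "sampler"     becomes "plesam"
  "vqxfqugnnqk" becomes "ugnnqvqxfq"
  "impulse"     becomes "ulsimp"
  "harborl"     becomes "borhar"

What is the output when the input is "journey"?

The transformation: delete the last character, then swap the front and back halves of the string.
Starting from "journey": after the first operation, "journe"; after the second, "rnejou".

rnejou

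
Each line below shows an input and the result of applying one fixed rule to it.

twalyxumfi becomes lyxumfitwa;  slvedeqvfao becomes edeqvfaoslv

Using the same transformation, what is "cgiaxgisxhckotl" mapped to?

The transformation: move the first 3 characters to the end (rotate left by 3).
"cgiaxgisxhckotl" → "axgisxhckotlcgi".

axgisxhckotlcgi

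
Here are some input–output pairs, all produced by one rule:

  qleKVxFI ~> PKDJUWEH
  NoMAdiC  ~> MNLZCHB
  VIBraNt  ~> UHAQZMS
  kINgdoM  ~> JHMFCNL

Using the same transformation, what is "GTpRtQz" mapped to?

FSOQSPY

The transformation: shift every letter 1 place backward in the alphabet (wrapping around), then convert every letter to uppercase.
For "GTpRtQz", step one produces "FSoQsPy"; step two turns that into "FSOQSPY".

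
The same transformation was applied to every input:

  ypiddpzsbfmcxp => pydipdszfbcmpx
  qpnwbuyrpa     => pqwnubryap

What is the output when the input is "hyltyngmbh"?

In each case the input is transformed by: swap each adjacent pair of characters (1↔2, 3↔4, ...).
So "hyltyngmbh" becomes "yhtlnymghb".

yhtlnymghb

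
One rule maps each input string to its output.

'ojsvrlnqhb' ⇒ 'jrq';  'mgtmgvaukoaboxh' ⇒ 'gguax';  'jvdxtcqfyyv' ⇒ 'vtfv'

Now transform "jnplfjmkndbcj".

The pattern: keep one character in every 3, starting at position 2 (positions 2nd, 5th, 8th, ...).
Doing the same to "jnplfjmkndbcj": "nfkb".

nfkb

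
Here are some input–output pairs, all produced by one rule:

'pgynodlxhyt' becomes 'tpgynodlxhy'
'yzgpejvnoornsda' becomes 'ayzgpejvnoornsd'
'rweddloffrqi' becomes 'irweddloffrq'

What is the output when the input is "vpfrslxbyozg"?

gvpfrslxbyoz

In each case the input is transformed by: move the last character to the front.
Doing the same to "vpfrslxbyozg": "gvpfrslxbyoz".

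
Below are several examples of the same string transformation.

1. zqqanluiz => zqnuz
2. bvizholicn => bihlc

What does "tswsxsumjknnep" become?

Looking at the pairs, the operation is to keep every other character starting from the first (positions 1st, 3rd, 5th, ...).
"tswsxsumjknnep" → "twxujne".

twxujne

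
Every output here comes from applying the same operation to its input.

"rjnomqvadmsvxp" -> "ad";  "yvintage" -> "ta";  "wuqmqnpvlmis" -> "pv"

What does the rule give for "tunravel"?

av

The transformation: swap the front and back halves of the string, then keep only the first 2 characters.
Starting from "tunravel": after the first operation, "aveltunr"; after the second, "av".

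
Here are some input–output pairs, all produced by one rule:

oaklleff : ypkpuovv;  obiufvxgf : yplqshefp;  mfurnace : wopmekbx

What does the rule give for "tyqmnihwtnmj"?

What's happening: take characters alternately from the front and the back (1st, last, 2nd, 2nd-last, ...), then shift every letter 10 places forward in the alphabet (wrapping around).
Applying that to "tyqmnihwtnmj" gives "dtiwaxwdxgsr".

dtiwaxwdxgsr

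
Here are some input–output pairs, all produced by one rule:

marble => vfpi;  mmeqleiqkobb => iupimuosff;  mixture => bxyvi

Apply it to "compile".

The transformation: shift every letter 4 places forward in the alphabet (wrapping around), then delete the first 2 characters.
For "compile", step one produces "gsqtmpi"; step two turns that into "qtmpi".

qtmpi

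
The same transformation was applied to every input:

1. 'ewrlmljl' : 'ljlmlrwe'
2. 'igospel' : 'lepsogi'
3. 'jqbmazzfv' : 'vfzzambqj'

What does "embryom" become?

Looking at the pairs, the operation is to reverse the string.
Applying that to "embryom" gives "moyrbme".

moyrbme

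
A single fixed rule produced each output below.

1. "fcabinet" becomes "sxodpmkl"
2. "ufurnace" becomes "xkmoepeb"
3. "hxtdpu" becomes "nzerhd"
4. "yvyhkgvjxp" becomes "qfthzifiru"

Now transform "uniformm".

Rule — shift every letter 10 places forward in the alphabet (wrapping around), then swap the front and back halves of the string.
Applying both steps to "uniformm": "exspybww", then "ybwwexsp".
(Check on "fcabinet": → "pmklsxod" → "sxodpmkl" ✓)

ybwwexsp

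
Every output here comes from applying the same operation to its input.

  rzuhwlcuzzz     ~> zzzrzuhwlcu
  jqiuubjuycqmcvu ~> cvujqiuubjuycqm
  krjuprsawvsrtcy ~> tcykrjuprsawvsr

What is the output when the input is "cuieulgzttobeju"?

ejucuieulgzttob

The rule is to move the last 3 characters to the front (rotate right by 3).
For "cuieulgzttobeju" the result is "ejucuieulgzttob".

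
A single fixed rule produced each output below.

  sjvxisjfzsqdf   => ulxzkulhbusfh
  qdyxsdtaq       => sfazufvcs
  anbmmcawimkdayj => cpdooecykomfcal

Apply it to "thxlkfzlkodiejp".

The rule is to shift every letter 2 places forward in the alphabet (wrapping around).
For "thxlkfzlkodiejp" the result is "vjznmhbnmqfkglr".

vjznmhbnmqfkglr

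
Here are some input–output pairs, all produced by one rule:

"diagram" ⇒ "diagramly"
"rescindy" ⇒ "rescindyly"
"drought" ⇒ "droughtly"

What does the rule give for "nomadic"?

What's happening: append "ly".
So "nomadic" becomes "nomadicly".

nomadicly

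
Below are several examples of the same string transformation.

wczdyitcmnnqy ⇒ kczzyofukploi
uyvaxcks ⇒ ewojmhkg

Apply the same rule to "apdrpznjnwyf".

rkizvzlbdpbm

Looking at the pairs, the operation is to reverse the string, then shift every letter 12 places forward in the alphabet (wrapping around).
Working it through for "apdrpznjnwyf": intermediate "fywnjnzprdpa", final "rkizvzlbdpbm".
(Check on "uyvaxcks": → "skcxavyu" → "ewojmhkg" ✓)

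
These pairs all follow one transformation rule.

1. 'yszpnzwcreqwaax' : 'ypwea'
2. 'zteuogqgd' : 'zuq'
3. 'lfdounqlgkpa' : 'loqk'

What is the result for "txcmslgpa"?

tmg

Looking at the pairs, the operation is to keep one character in every 3, starting at position 1 (positions 1st, 4th, 7th, ...).
On "txcmslgpa" that produces "tmg".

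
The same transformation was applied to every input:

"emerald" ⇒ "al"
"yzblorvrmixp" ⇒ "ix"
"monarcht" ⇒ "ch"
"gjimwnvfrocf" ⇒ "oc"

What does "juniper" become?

pe

The pattern: move the last character to the front, then keep only the last 2 characters.
"juniper" → "rjunipe" → "pe".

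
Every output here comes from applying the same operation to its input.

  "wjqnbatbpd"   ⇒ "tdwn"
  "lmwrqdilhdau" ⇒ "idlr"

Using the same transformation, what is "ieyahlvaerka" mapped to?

vria

The rule is to keep one character in every 3, starting at position 1 (positions 1st, 4th, 7th, ...), then swap the front and back halves of the string.
Working it through for "ieyahlvaerka": intermediate "iavr", final "vria".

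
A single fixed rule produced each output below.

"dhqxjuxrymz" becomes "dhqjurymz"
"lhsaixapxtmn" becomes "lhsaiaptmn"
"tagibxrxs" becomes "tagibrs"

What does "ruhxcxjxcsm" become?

The transformation: remove every "x".
On "ruhxcxjxcsm" that produces "ruhcjcsm".

ruhcjcsm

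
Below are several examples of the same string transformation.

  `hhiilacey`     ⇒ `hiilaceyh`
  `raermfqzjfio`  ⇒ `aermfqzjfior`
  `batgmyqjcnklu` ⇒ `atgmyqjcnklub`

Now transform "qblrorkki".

blrorkkiq

Rule — move the first character to the end.
For "qblrorkki" the result is "blrorkkiq".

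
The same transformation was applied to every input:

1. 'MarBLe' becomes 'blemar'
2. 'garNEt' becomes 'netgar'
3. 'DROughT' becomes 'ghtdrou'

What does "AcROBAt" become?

Looking at the pairs, the operation is to move the last 3 characters to the front (rotate right by 3), then convert every letter to lowercase.
Applying both steps to "AcROBAt": "BAtAcRO", then "batacro".
(Check on "garNEt": → "NEtgar" → "netgar" ✓)

batacro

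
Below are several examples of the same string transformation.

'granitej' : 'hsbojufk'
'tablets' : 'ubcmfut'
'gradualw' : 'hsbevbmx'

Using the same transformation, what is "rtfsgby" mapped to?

sugthcz

In each case the input is transformed by: shift every letter 1 place forward in the alphabet (wrapping around).
So "rtfsgby" becomes "sugthcz".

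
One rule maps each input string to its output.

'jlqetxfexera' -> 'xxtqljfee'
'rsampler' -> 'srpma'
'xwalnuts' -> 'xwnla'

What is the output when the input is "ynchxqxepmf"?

yxxqnhec

In each case the input is transformed by: delete the last 3 characters, then sort the characters into reverse alphabetical order.
For "ynchxqxepmf" the result is "yxxqnhec".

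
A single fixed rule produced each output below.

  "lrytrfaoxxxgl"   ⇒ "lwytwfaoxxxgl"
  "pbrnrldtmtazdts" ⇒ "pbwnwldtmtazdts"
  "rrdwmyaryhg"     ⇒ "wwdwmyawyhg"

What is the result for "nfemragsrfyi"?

The pattern: replace every "r" with "w".
Applying that to "nfemragsrfyi" gives "nfemwagswfyi".

nfemwagswfyi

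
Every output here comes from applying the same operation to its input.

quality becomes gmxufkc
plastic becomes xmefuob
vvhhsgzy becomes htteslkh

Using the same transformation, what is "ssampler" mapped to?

The transformation: move the first character to the end, then shift every letter 12 places forward in the alphabet (wrapping around).
Working it through for "ssampler": intermediate "samplers", final "emybxqde".

emybxqde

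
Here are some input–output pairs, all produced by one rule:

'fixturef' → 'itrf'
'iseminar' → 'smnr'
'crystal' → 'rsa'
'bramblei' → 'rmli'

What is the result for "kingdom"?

Looking at the pairs, the operation is to keep every other character starting from the second (positions 2nd, 4th, 6th, ...).
On "kingdom" that produces "igo".

igo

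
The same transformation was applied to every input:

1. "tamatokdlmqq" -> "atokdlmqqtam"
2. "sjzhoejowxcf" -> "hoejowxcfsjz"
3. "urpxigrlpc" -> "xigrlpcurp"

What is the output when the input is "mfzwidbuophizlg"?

The rule is to move the first 3 characters to the end (rotate left by 3).
So "mfzwidbuophizlg" becomes "widbuophizlgmfz".

widbuophizlgmfz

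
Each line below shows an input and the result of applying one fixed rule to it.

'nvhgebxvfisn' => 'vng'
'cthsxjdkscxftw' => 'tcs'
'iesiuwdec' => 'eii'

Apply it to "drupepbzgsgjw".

rdp

In each case the input is transformed by: swap each adjacent pair of characters (1↔2, 3↔4, ...), then keep only the first 3 characters.
Working it through for "drupepbzgsgjw": intermediate "rdpupezbsgjgw", final "rdp".
(Check on "cthsxjdkscxftw": → "tcshjxkdcsfxwt" → "tcs" ✓)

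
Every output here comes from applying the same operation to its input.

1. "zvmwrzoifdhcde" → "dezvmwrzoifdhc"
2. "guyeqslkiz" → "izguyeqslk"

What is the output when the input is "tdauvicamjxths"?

hstdauvicamjxt

Looking at the pairs, the operation is to move the last 2 characters to the front (rotate right by 2).
Applying that to "tdauvicamjxths" gives "hstdauvicamjxt".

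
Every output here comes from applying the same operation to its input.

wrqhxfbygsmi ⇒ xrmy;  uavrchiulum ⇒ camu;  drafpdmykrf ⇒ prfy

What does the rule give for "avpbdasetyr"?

The pattern: keep one character in every 3, starting at position 2 (positions 2nd, 5th, 8th, ...), then swap each adjacent pair of characters (1↔2, 3↔4, ...).
Starting from "avpbdasetyr": after the first operation, "vder"; after the second, "dvre".

dvre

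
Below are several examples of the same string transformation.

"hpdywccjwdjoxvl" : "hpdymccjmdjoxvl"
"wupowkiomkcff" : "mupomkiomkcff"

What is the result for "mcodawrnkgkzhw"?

In each case the input is transformed by: replace every "w" with "m".
So "mcodawrnkgkzhw" becomes "mcodamrnkgkzhm".

mcodamrnkgkzhm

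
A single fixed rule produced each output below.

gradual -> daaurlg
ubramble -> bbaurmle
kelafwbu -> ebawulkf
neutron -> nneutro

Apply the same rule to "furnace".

In each case the input is transformed by: sort the characters into reverse alphabetical order, then move the last 3 characters to the front (rotate right by 3).
Doing the same to "furnace": "ecaurnf".
(Check on "ubramble": → "urmlebba" → "bbaurmle" ✓)

ecaurnf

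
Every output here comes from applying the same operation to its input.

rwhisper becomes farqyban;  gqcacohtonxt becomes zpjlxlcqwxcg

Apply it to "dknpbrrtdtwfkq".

In each case the input is transformed by: shift every letter 9 places forward in the alphabet (wrapping around), then swap each adjacent pair of characters (1↔2, 3↔4, ...).
For "dknpbrrtdtwfkq", step one produces "mtwykaacmcfotz"; step two turns that into "tmywakcacmofzt".

tmywakcacmofzt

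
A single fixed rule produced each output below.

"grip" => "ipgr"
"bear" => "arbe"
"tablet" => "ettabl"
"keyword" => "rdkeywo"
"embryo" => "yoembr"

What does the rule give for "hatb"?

What's happening: move the last 2 characters to the front (rotate right by 2).
For "hatb" the result is "tbha".

tbha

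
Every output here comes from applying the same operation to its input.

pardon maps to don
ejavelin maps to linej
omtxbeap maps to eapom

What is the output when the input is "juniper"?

perj

The pattern: move the last 3 characters to the front (rotate right by 3), then delete the last 3 characters.
For "juniper", step one produces "perjuni"; step two turns that into "perj".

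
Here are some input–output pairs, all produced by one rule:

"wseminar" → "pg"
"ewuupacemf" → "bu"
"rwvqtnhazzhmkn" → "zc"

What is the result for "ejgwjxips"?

Looking at the pairs, the operation is to shift every letter 11 places backward in the alphabet (wrapping around), then keep only the last 2 characters.
"ejgwjxips" → "tyvlymxeh" → "eh".

eh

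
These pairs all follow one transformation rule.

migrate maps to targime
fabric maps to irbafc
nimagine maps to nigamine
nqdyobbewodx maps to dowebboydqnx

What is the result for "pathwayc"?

The rule is to reverse the string, then move the first character to the end.
Working it through for "pathwayc": intermediate "cyawhtap", final "yawhtapc".

yawhtapc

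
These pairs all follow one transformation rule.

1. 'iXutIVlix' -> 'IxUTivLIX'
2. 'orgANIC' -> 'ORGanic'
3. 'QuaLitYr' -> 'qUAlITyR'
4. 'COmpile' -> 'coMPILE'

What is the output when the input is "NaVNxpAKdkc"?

nAvnXPakDKC

Looking at the pairs, the operation is to flip the case of every letter.
Applying that to "NaVNxpAKdkc" gives "nAvnXPakDKC".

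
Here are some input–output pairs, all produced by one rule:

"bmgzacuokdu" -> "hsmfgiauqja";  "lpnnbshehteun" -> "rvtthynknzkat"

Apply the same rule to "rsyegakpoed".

xyekmgqvukj

The transformation: shift every letter 6 places forward in the alphabet (wrapping around).
On "rsyegakpoed" that produces "xyekmgqvukj".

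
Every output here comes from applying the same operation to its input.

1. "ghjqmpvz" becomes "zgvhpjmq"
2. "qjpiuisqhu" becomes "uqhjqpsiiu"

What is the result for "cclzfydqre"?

Rule — take characters alternately from the front and the back (1st, last, 2nd, 2nd-last, ...), then swap each adjacent pair of characters (1↔2, 3↔4, ...).
Applying both steps to "cclzfydqre": "cecrlqzdfy", then "ecrcqldzyf".

ecrcqldzyf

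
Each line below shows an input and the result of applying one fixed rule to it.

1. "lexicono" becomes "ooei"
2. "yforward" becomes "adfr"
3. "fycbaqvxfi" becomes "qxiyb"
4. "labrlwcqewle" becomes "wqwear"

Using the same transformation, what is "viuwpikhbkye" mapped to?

ihkeiw

The transformation: keep every other character starting from the second (positions 2nd, 4th, 6th, ...), then move the first 2 characters to the end (rotate left by 2).
Applying both steps to "viuwpikhbkye": "iwihke", then "ihkeiw".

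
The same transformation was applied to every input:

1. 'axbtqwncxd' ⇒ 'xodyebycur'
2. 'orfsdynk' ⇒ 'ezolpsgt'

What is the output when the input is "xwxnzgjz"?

ahkayxyo

Looking at the pairs, the operation is to swap the front and back halves of the string, then shift every letter 1 place forward in the alphabet (wrapping around).
On "xwxnzgjz" that produces "ahkayxyo".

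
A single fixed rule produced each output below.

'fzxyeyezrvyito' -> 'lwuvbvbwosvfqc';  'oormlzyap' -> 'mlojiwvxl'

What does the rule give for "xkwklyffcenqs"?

Each output is the input with this applied: shift every letter 3 places backward in the alphabet (wrapping around), then swap the first and last characters.
"xkwklyffcenqs" → "uhthivcczbknp" → "phthivcczbknu".

phthivcczbknu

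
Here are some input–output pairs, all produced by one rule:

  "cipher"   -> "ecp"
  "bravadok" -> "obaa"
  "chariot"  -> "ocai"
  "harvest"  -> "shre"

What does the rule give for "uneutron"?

The pattern: move the last 2 characters to the front (rotate right by 2), then keep every other character starting from the first (positions 1st, 3rd, 5th, ...).
For "uneutron" the result is "ouet".

ouet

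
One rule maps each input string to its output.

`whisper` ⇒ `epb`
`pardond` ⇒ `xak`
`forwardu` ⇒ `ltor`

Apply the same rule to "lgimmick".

The pattern: keep every other character starting from the second (positions 2nd, 4th, 6th, ...), then shift every letter 3 places backward in the alphabet (wrapping around).
On "lgimmick": the first step gives "gmik", and the second then gives "djfh".
(Check on "forwardu": → "owru" → "ltor" ✓)

djfh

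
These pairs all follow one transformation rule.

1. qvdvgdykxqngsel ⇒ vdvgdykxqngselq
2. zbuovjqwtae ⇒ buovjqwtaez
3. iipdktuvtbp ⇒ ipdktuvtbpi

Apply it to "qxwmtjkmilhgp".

xwmtjkmilhgpq

The pattern: move the first character to the end.
So "qxwmtjkmilhgp" becomes "xwmtjkmilhgpq".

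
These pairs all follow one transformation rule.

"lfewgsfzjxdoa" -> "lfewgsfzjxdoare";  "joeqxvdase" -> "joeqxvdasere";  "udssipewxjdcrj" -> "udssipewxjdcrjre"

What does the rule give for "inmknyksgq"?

Rule — append "re".
Doing the same to "inmknyksgq": "inmknyksgqre".

inmknyksgqre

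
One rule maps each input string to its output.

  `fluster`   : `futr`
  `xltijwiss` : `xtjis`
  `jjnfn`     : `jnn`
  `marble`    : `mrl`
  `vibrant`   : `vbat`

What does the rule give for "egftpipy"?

The rule is to keep every other character starting from the first (positions 1st, 3rd, 5th, ...).
"egftpipy" → "efpp".

efpp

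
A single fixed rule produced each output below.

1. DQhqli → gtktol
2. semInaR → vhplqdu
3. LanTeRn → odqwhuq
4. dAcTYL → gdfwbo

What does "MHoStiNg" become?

Each output is the input with this applied: shift every letter 3 places forward in the alphabet (wrapping around), then convert every letter to lowercase.
Applying both steps to "MHoStiNg": "PKrVwlQj", then "pkrvwlqj".
(Check on "LanTeRn": → "OdqWhUq" → "odqwhuq" ✓)

pkrvwlqj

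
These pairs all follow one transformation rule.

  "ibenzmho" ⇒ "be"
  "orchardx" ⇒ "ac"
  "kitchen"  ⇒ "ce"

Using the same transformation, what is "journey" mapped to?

ej

The transformation: sort the characters into alphabetical order, then keep only the first 2 characters.
For "journey", step one produces "ejnoruy"; step two turns that into "ej".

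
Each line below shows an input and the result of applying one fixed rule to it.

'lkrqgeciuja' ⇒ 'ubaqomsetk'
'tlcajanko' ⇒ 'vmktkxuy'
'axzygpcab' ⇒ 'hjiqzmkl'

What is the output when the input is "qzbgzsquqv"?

The pattern: delete the first character, then shift every letter 10 places forward in the alphabet (wrapping around).
Working it through for "qzbgzsquqv": intermediate "zbgzsquqv", final "jlqjcaeaf".
(Check on "tlcajanko": → "lcajanko" → "vmktkxuy" ✓)

jlqjcaeaf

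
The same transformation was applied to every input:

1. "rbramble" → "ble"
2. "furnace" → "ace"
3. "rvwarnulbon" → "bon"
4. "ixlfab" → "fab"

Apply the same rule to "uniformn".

rmn

The pattern: keep only the last 3 characters.
Applying that to "uniformn" gives "rmn".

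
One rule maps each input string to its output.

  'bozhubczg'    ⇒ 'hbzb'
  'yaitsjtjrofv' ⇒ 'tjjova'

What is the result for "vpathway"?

Looking at the pairs, the operation is to move the first 2 characters to the end (rotate left by 2), then keep every other character starting from the second (positions 2nd, 4th, 6th, ...).
On "vpathway": the first step gives "athwayvp", and the second then gives "twyp".

twyp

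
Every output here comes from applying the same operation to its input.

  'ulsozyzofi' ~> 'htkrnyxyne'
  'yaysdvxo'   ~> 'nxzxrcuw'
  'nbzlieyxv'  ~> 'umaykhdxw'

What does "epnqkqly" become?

xdompjpk

Each output is the input with this applied: shift every letter 1 place backward in the alphabet (wrapping around), then move the last character to the front.
Applying both steps to "epnqkqly": "dompjpkx", then "xdompjpk".
(Check on "ulsozyzofi": → "tkrnyxyneh" → "htkrnyxyne" ✓)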